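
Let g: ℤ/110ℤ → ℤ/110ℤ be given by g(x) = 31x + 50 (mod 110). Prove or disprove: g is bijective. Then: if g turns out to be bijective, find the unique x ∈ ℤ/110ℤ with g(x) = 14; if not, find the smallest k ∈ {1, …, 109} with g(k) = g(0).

84

By definition, g is injective when g(u) = g(v) forces u = v.
Suppose g(u) = g(v) in ℤ/110ℤ. Then 31u + 50 ≡ 31v + 50 (mod 110), therefore 31(u − v) ≡ 0 (mod 110).
Since gcd(31, 110) = 1, 31 is invertible modulo 110, hence u − v ≡ 0 (mod 110), i.e. u = v.
We now compute 31⁻¹ mod 110 explicitly. Euclid's algorithm: 110 = 3·31 + 17, 31 = 1·17 + 14, 17 = 1·14 + 3, 14 = 4·3 + 2, 3 = 1·2 + 1; back-substituting gives 1 = 71·31 − 20·110, so 31⁻¹ ≡ 71 (mod 110).
For any y ∈ ℤ/110ℤ, x = 71(y − 50) mod 110 satisfies g(x) = 31·71(y − 50) + 50 ≡ y (since 31·71 ≡ 1 mod 110). So every y has a preimage.
Thus g is bijective.
Since g is bijective, we compute g⁻¹(14): solve 31x + 50 ≡ 14 (mod 110), i.e. 31x ≡ 74 (mod 110).
Multiplying by 31⁻¹ = 71 gives x ≡ 71·74 = 5254 = 47·110 + 84 ≡ 84 (mod 110).
Check: g(84) = 31·84 + 50 = 2654 = 24·110 + 14 ≡ 14 (mod 110).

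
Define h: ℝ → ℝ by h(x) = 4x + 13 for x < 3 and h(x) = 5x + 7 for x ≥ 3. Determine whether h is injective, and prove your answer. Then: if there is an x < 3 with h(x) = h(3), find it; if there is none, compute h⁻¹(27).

Both pieces are strictly increasing (slopes 4 and 5), so each is injective on its own interval.
The left piece maps (−∞, 3) onto (−∞, 25); the right piece maps [3, ∞) onto [22, ∞).
These images overlap. In particular h(3) = 22 (right piece), and solving 4x + 13 = 22 on the left piece gives x = 9/4 < 3.
So h(9/4) = h(3) with 9/4 ≠ 3, and h is not injective. This x = 9/4 is the requested value below 3.

9/4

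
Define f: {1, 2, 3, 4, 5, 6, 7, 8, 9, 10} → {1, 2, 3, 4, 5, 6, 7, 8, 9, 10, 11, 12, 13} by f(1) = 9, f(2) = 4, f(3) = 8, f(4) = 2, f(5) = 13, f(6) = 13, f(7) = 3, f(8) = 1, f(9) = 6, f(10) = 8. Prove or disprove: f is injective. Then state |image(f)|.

8

f(5) = 13 = f(6) with 5 ≠ 6, so f is not injective.
The image of f is {1, 2, 3, 4, 6, 8, 9, 13}, which has 8 elements.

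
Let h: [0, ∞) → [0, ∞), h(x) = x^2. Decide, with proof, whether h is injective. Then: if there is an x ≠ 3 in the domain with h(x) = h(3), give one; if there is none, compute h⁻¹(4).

2

On [0, ∞), x ↦ x^2 is strictly increasing, so h(s) = h(t) forces s = t. So h is injective.
Since x ↦ x^2 is strictly increasing on [0, ∞), it is injective there, so no x ≠ 3 in the domain has h(x) = h(3). We therefore compute h⁻¹(4) = 4^{1/2} = 2 (indeed 2^2 = 4).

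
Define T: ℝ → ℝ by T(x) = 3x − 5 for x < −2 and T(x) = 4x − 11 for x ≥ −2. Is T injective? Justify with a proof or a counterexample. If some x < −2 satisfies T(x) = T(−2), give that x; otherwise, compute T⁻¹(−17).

Both pieces are strictly increasing (slopes 3 and 4), so each is injective on its own interval.
The left piece maps (−∞, −2) onto (−∞, −11); the right piece maps [−2, ∞) onto [−19, ∞).
These images overlap. In particular T(−2) = −19 (right piece), and solving 3x − 5 = −19 on the left piece gives x = −14/3 < −2.
So T(−14/3) = T(−2) with −14/3 ≠ −2, and T is not injective. This x = −14/3 is the requested value below −2.

-14/3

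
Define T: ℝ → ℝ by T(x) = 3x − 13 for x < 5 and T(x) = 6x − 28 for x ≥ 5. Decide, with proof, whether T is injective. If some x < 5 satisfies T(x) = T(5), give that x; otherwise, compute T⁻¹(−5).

Both pieces are strictly increasing (slopes 3 and 6), so each is injective on its own interval.
The left piece maps (−∞, 5) onto (−∞, 2); the right piece maps [5, ∞) onto [2, ∞).
These images are disjoint, so no value is attained by both pieces. Hence T is injective.
Because the two images are disjoint, no x < 5 has T(x) = T(5), so we compute T⁻¹(−5): −5 lies in (−∞, 2), so solve 3x − 13 = −5: x = (−5 + 13)/3 = 8/3.

8/3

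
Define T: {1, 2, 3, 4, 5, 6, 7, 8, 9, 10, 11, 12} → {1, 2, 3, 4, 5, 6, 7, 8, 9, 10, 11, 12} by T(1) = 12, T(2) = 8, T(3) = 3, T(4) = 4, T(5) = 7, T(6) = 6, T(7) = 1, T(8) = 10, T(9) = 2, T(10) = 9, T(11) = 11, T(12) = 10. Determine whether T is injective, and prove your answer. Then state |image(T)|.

T(8) = 10 = T(12) with 8 ≠ 12, so T is not injective.
The image of T is {1, 2, 3, 4, 6, 7, 8, 9, 10, 11, 12}, which has 11 elements.

11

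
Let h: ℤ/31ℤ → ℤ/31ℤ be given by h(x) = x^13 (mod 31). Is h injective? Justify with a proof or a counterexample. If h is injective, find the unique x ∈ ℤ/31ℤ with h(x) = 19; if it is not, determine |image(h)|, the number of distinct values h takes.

7

Since 31 is prime, the nonzero elements of ℤ/31ℤ form a cyclic group of order 30.
As gcd(13, 30) = 1, raising to the 13th power is a bijection on this group: if a^13 ≡ b^13 then (ab^{−1})^13 = 1, and the only element of order dividing gcd(13, 30) = 1 is 1, so a = b.
With h(0) = 0 this makes h injective on all of ℤ/31ℤ, hence bijective (finite equal-size domain and codomain). In particular h is injective.
Since h is injective, we find the preimage of 19. The inverse of x ↦ x^13 on (ℤ/31ℤ)^× is x ↦ x^7, because 13·7 = 91 = 3·30 + 1 ≡ 1 (mod 30) and x^{30} = 1 for x ≠ 0 (Fermat). So h⁻¹(19) = 19^7 mod 31.
Repeated squaring mod 31: 19^1 ≡ 19, 19^2 ≡ 19² = 361 ≡ 20, 19^4 ≡ 20² = 400 ≡ 28. Since 7 = 4 + 2 + 1, 19^7 ≡ 28·20·19: 28·20 = 560 ≡ 2, then 2·19 = 38 ≡ 7. So 19^7 ≡ 7 (mod 31).
Hence h⁻¹(19) = 7.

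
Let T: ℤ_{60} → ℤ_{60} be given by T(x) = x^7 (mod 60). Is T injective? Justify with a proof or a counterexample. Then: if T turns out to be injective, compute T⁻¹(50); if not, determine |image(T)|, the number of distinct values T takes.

T(0) = 0^7 = 0.
T(30): Repeated squaring mod 60: 30^1 ≡ 30, 30^2 ≡ 30² = 900 ≡ 0, 30^4 ≡ 0² = 0. Since 7 = 4 + 2 + 1, 30^7 ≡ 0·0·30: 0·0 = 0, then 0·30 = 0. So 30^7 ≡ 0 (mod 60).
So T(0) = T(30) = 0 while 0 ≠ 30, thus T is not injective.
Since T is not injective, we determine |image(T)|. Computing x^7 mod 60 for each x (by repeated squaring, reducing mod 60 at every step), the values T(0), T(1), …, T(59) are: 0, 1, 8, 27, 4, 5, 36, 43, 32, 9, 40, 11, 48, 37, 44, 15, 16, 53, 12, 19, 20, 21, 28, 47, 24, 25, 56, 3, 52, 29, 0, 31, 8, 57, 4, 35, 36, 13, 32, 39, 40, 41, 48, 7, 44, 45, 16, 23, 12, 49, 20, 51, 28, 17, 24, 55, 56, 33, 52, 59.
The distinct values are {0, 1, 3, 4, 5, 7, 8, 9, 11, 12, 13, 15, 16, 17, 19, 20, 21, 23, 24, 25, 27, 28, 29, 31, 32, 33, 35, 36, 37, 39, 40, 41, 43, 44, 45, 47, 48, 49, 51, 52, 53, 55, 56, 57, 59}; there are 45 of them.

45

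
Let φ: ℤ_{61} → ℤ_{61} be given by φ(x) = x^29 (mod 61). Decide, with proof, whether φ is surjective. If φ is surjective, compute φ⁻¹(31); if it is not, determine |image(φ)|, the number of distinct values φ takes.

59

Since 61 is prime, the nonzero elements of ℤ_{61} form a cyclic group of order 60.
As gcd(29, 60) = 1, raising to the 29th power is a bijection on this group: if s^29 ≡ t^29 then (st^{−1})^29 = 1, and the only element of order dividing gcd(29, 60) = 1 is 1, so s = t.
With φ(0) = 0 this makes φ injective on all of ℤ_{61}, hence bijective (finite equal-size domain and codomain). In particular φ is surjective.
Since φ is surjective, we find the preimage of 31. The inverse of x ↦ x^29 on (ℤ_{61})^× is x ↦ x^29, because 29·29 = 841 = 14·60 + 1 ≡ 1 (mod 60) and x^{60} = 1 for x ≠ 0 (Fermat). So φ⁻¹(31) = 31^29 mod 61.
Repeated squaring mod 61: 31^1 ≡ 31, 31^2 ≡ 31² = 961 ≡ 46, 31^4 ≡ 46² = 2116 ≡ 42, 31^8 ≡ 42² = 1764 ≡ 56, 31^16 ≡ 56² = 3136 ≡ 25. Since 29 = 16 + 8 + 4 + 1, 31^29 ≡ 25·56·42·31: 25·56 = 1400 ≡ 58, then 58·42 = 2436 ≡ 57, then 57·31 = 1767 ≡ 59. So 31^29 ≡ 59 (mod 61).
Hence φ⁻¹(31) = 59.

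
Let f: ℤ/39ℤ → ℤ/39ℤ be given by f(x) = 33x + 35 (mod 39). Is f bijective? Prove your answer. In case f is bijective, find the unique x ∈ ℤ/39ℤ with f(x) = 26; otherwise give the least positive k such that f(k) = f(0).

13

We have gcd(33, 39) = 3 > 1. Taking u = 0 and v = 13: f(0) = 35 and f(13) = 33·13 + 35 = 464 ≡ 35 (mod 39).
So f(0) = f(13) while 0 ≠ 13, therefore f is not injective, hence not bijective.
Since f is not bijective, we find the least positive k with f(k) = f(0): this means 33k ≡ 0 (mod 39), i.e. 39 ∣ 33k. Since gcd(33, 39) = 3, dividing through by 3 this holds exactly when 13 ∣ 11k, and as gcd(11, 13) = 1, exactly when 13 ∣ k.
The smallest positive such k is 13.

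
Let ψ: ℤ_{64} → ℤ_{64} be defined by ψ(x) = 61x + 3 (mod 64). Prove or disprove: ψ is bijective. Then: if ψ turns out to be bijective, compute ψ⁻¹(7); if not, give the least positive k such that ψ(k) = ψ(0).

20

If ψ(a) = ψ(b), then 61a ≡ 61b (mod 64). Because gcd(61, 64) = 1, we may cancel 61 to get a ≡ b (mod 64).
We now compute 61⁻¹ mod 64 explicitly. Euclid's algorithm: 64 = 1·61 + 3, 61 = 20·3 + 1; back-substituting gives 1 = 21·61 − 20·64, so 61⁻¹ ≡ 21 (mod 64).
Then y ↦ 21(y − 3) is a two-sided inverse to ψ, so every y ∈ ℤ_{64} has a preimage.
So ψ is bijective.
Since ψ is bijective, we find ψ⁻¹(7): we need 61x ≡ 7 − 3 ≡ 4 (mod 64). Using 61⁻¹ = 21: x ≡ 21·4 = 84 = 1·64 + 20, so x = 20.
Check: ψ(20) = 61·20 + 3 = 1223 = 19·64 + 7 ≡ 7 (mod 64).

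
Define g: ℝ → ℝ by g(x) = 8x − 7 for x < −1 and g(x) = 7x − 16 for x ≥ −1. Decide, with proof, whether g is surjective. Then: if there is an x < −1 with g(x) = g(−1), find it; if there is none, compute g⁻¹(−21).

Both pieces are strictly increasing (slopes 8 and 7), so each is injective on its own interval.
The left piece maps (−∞, −1) onto (−∞, −15); the right piece maps [−1, ∞) onto [−23, ∞).
The union (−∞, −15) ∪ [−23, ∞) covers ℝ, so g is surjective.
For the follow-up: the images overlap, so an x < −1 with g(x) = g(−1) exists. g(−1) = −23; solving 8x − 7 = −23 for x < −1 gives x = (−23 + 7)/8 = −2.

-2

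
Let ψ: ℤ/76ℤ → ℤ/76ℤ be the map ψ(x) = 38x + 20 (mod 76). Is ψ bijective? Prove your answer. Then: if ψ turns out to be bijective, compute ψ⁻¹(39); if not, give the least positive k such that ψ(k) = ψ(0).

We have gcd(38, 76) = 38 > 1. Taking x_1 = 0 and x_2 = 2: ψ(0) = 20 and ψ(2) = 38·2 + 20 = 96 ≡ 20 (mod 76).
So ψ(0) = ψ(2) while 0 ≠ 2, therefore ψ is not injective, hence not bijective.
Since ψ is not bijective, we find the least positive k with ψ(k) = ψ(0): this means 38k ≡ 0 (mod 76), i.e. 76 ∣ 38k. Since gcd(38, 76) = 38, dividing through by 38 this holds exactly when 2 ∣ k.
The smallest positive such k is 2.

2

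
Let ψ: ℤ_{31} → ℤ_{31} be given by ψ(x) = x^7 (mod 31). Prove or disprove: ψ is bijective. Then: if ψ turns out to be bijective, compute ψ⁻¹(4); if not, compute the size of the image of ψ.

Since 31 is prime, the nonzero elements of ℤ_{31} form a cyclic group of order 30.
As gcd(7, 30) = 1, raising to the 7th power is a bijection on this group: if u^7 ≡ v^7 then (uv^{−1})^7 = 1, and the only element of order dividing gcd(7, 30) = 1 is 1, so u = v.
With ψ(0) = 0 this makes ψ injective on all of ℤ_{31}, hence bijective (finite equal-size domain and codomain). In particular ψ is bijective.
Since ψ is bijective, we find the preimage of 4. The inverse of x ↦ x^7 on (ℤ_{31})^× is x ↦ x^13, because 7·13 = 91 = 3·30 + 1 ≡ 1 (mod 30) and x^{30} = 1 for x ≠ 0 (Fermat). So ψ⁻¹(4) = 4^13 mod 31.
Repeated squaring mod 31: 4^1 ≡ 4, 4^2 ≡ 4² = 16, 4^4 ≡ 16² = 256 ≡ 8, 4^8 ≡ 8² = 64 ≡ 2. Since 13 = 8 + 4 + 1, 4^13 ≡ 2·8·4: 2·8 = 16, then 16·4 = 64 ≡ 2. So 4^13 ≡ 2 (mod 31).
Hence ψ⁻¹(4) = 2.

2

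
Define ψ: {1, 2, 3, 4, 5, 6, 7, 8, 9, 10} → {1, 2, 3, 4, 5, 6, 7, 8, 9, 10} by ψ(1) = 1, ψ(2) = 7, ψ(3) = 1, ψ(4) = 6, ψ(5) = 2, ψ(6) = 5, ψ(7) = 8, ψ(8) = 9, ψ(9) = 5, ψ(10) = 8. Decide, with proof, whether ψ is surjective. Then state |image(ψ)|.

7

No element maps to 3, so ψ is not surjective.
The image of ψ is {1, 2, 5, 6, 7, 8, 9}, which has 7 elements.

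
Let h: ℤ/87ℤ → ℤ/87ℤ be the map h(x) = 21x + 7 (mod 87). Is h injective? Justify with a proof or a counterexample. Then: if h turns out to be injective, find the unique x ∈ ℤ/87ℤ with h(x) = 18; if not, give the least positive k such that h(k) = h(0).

29

Recall: h is injective if h(s) = h(t) implies s = t.
We have gcd(21, 87) = 3 > 1. Taking s = 0 and t = 29: h(0) = 7 and h(29) = 21·29 + 7 = 616 ≡ 7 (mod 87).
So h(0) = h(29) while 0 ≠ 29, thus h is not injective.
Since h is not injective, we find the least positive k with h(k) = h(0): this means 21k ≡ 0 (mod 87), i.e. 87 ∣ 21k. Since gcd(21, 87) = 3, dividing through by 3 this holds exactly when 29 ∣ 7k, and as gcd(7, 29) = 1, exactly when 29 ∣ k.
The smallest positive such k is 29.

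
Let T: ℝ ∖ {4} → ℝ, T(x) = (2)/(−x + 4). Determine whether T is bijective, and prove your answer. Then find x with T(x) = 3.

If T(x) = 0, cross-multiplying gives −1(2) = 0(−x + 4), which simplifies to −2 = 0 — false.  So 0 has no preimage and T is not surjective.
Therefore T is not bijective.
Solving T(x) = 3: cross-multiplying gives 2 = 3(−x + 4), which rearranges to 3x = 10, so x = 10/3.

10/3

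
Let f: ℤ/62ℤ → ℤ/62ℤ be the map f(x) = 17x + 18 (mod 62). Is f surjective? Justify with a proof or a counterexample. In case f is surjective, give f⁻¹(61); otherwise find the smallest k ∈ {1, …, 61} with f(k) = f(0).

Since gcd(17, 62) = 1, 17 is invertible modulo 62. Euclid's algorithm: 62 = 3·17 + 11, 17 = 1·11 + 6, 11 = 1·6 + 5, 6 = 1·5 + 1; back-substituting gives 1 = 11·17 − 3·62, so 17⁻¹ ≡ 11 (mod 62).
For any y ∈ ℤ/62ℤ, x = 11(y − 18) mod 62 satisfies f(x) = 17·11(y − 18) + 18 ≡ y (since 17·11 ≡ 1 mod 62). So every y has a preimage.
So f is surjective.
Since f is surjective, we compute f⁻¹(61): solve 17x + 18 ≡ 61 (mod 62), i.e. 17x ≡ 43 (mod 62).
Multiplying by 17⁻¹ = 11 gives x ≡ 11·43 = 473 = 7·62 + 39 ≡ 39 (mod 62).
Check: f(39) = 17·39 + 18 = 681 = 10·62 + 61 ≡ 61 (mod 62).

39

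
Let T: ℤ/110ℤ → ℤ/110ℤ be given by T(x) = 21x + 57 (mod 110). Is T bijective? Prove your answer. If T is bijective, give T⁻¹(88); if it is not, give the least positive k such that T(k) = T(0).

101

By definition, T is injective when T(u) = T(v) forces u = v.
Suppose T(u) = T(v) in ℤ/110ℤ. Then 21u + 57 ≡ 21v + 57 (mod 110), hence 21(u − v) ≡ 0 (mod 110).
Since gcd(21, 110) = 1, 21 is invertible modulo 110, hence u − v ≡ 0 (mod 110), i.e. u = v.
We now compute 21⁻¹ mod 110 explicitly. Euclid's algorithm: 110 = 5·21 + 5, 21 = 4·5 + 1; back-substituting gives 1 = 21·21 − 4·110, so 21⁻¹ ≡ 21 (mod 110).
For any y ∈ ℤ/110ℤ, x = 21(y − 57) mod 110 satisfies T(x) = 21·21(y − 57) + 57 ≡ y (since 21·21 ≡ 1 mod 110). So every y has a preimage.
So T is bijective.
Since T is bijective, we compute T⁻¹(88): solve 21x + 57 ≡ 88 (mod 110), i.e. 21x ≡ 31 (mod 110).
Multiplying by 21⁻¹ = 21 gives x ≡ 21·31 = 651 = 5·110 + 101 ≡ 101 (mod 110).
Check: T(101) = 21·101 + 57 = 2178 = 19·110 + 88 ≡ 88 (mod 110).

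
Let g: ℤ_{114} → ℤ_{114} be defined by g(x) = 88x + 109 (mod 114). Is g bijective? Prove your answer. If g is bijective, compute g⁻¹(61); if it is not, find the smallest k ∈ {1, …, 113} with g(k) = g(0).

57

We have gcd(88, 114) = 2 > 1. Taking a = 0 and b = 57: g(0) = 109 and g(57) = 88·57 + 109 = 5125 ≡ 109 (mod 114).
So g(0) = g(57) while 0 ≠ 57, hence g is not injective, hence not bijective.
Since g is not bijective, we find the least positive k with g(k) = g(0): this means 88k ≡ 0 (mod 114), i.e. 114 ∣ 88k. Since gcd(88, 114) = 2, dividing through by 2 this holds exactly when 57 ∣ 44k, and as gcd(44, 57) = 1, exactly when 57 ∣ k.
The smallest positive such k is 57.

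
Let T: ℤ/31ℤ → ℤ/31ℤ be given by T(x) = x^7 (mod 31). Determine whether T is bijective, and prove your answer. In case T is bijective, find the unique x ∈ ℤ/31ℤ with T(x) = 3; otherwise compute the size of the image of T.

Since 31 is prime, the nonzero elements of ℤ/31ℤ form a cyclic group of order 30.
As gcd(7, 30) = 1, raising to the 7th power is a bijection on this group: if x_1^7 ≡ x_2^7 then (x_1x_2^{−1})^7 = 1, and the only element of order dividing gcd(7, 30) = 1 is 1, so x_1 = x_2.
With T(0) = 0 this makes T injective on all of ℤ/31ℤ, hence bijective (finite equal-size domain and codomain). In particular T is bijective.
Since T is bijective, we find the preimage of 3. The inverse of x ↦ x^7 on (ℤ/31ℤ)^× is x ↦ x^13, because 7·13 = 91 = 3·30 + 1 ≡ 1 (mod 30) and x^{30} = 1 for x ≠ 0 (Fermat). So T⁻¹(3) = 3^13 mod 31.
Repeated squaring mod 31: 3^1 ≡ 3, 3^2 ≡ 3² = 9, 3^4 ≡ 9² = 81 ≡ 19, 3^8 ≡ 19² = 361 ≡ 20. Since 13 = 8 + 4 + 1, 3^13 ≡ 20·19·3: 20·19 = 380 ≡ 8, then 8·3 = 24. So 3^13 ≡ 24 (mod 31).
Hence T⁻¹(3) = 24.

24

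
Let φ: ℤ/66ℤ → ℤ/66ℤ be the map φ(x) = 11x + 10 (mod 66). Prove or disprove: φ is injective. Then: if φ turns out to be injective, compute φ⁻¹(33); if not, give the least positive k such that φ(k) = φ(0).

6

By definition, φ is injective when φ(s) = φ(t) forces s = t.
We have gcd(11, 66) = 11 > 1. Taking s = 0 and t = 6: φ(0) = 10 and φ(6) = 11·6 + 10 = 76 ≡ 10 (mod 66).
So φ(0) = φ(6) while 0 ≠ 6, hence φ is not injective.
Since φ is not injective, we find the least positive k with φ(k) = φ(0): this means 11k ≡ 0 (mod 66), i.e. 66 ∣ 11k. Since gcd(11, 66) = 11, dividing through by 11 this holds exactly when 6 ∣ k.
The smallest positive such k is 6.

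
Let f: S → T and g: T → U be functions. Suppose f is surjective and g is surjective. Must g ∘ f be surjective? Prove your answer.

surjective

Let c ∈ U. Since g is surjective, there is b ∈ T with g(b) = c. Since f is surjective, there is a ∈ S with f(a) = b.
Then (g ∘ f)(a) = g(b) = c. Hence g ∘ f is surjective.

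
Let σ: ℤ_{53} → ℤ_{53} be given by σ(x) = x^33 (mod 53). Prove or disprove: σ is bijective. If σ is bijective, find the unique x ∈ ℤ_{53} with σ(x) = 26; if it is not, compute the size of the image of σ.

Since 53 is prime, the nonzero elements of ℤ_{53} form a cyclic group of order 52.
As gcd(33, 52) = 1, raising to the 33rd power is a bijection on this group: if s^33 ≡ t^33 then (st^{−1})^33 = 1, and the only element of order dividing gcd(33, 52) = 1 is 1, so s = t.
With σ(0) = 0 this makes σ injective on all of ℤ_{53}, hence bijective (finite equal-size domain and codomain). In particular σ is bijective.
Since σ is bijective, we find the preimage of 26. The inverse of x ↦ x^33 on (ℤ_{53})^× is x ↦ x^41, because 33·41 = 1353 = 26·52 + 1 ≡ 1 (mod 52) and x^{52} = 1 for x ≠ 0 (Fermat). So σ⁻¹(26) = 26^41 mod 53.
Repeated squaring mod 53: 26^1 ≡ 26, 26^2 ≡ 26² = 676 ≡ 40, 26^4 ≡ 40² = 1600 ≡ 10, 26^8 ≡ 10² = 100 ≡ 47, 26^16 ≡ 47² = 2209 ≡ 36, 26^32 ≡ 36² = 1296 ≡ 24. Since 41 = 32 + 8 + 1, 26^41 ≡ 24·47·26: 24·47 = 1128 ≡ 15, then 15·26 = 390 ≡ 19. So 26^41 ≡ 19 (mod 53).
Hence σ⁻¹(26) = 19.

19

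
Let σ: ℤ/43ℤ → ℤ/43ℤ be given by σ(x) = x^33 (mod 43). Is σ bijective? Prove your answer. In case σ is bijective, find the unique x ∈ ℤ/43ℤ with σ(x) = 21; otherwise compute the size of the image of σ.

15

σ(1) = 1^33 = 1.
σ(6): Repeated squaring mod 43: 6^1 ≡ 6, 6^2 ≡ 6² = 36, 6^4 ≡ 36² = 1296 ≡ 6, 6^8 ≡ 6² = 36, 6^16 ≡ 36² = 1296 ≡ 6, 6^32 ≡ 6² = 36. Since 33 = 32 + 1, 6^33 ≡ 36·6: 36·6 = 216 ≡ 1. So 6^33 ≡ 1 (mod 43).
So σ(1) = σ(6) = 1 while 1 ≠ 6, thus σ is not injective, hence not bijective.
Since σ is not bijective, we determine |image(σ)|. Computing x^33 mod 43 for each x (by repeated squaring, reducing mod 43 at every step), the values σ(0), σ(1), …, σ(42) are: 0, 1, 32, 39, 35, 2, 1, 42, 2, 16, 21, 16, 32, 41, 11, 35, 21, 21, 39, 8, 27, 4, 39, 16, 35, 4, 22, 22, 8, 32, 2, 11, 27, 22, 27, 41, 1, 42, 41, 8, 4, 11, 42.
The distinct values are {0, 1, 2, 4, 8, 11, 16, 21, 22, 27, 32, 35, 39, 41, 42}; there are 15 of them.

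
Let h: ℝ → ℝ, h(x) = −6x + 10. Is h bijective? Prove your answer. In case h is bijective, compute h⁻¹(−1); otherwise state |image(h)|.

11/6

By definition, h is injective if h(x_1) = h(x_2) implies x_1 = x_2.
Suppose h(x_1) = h(x_2). Then −6x_1 + 10 = −6x_2 + 10, so −6x_1 = −6x_2, hence x_1 = x_2.
For any y ∈ ℝ, x = (y − 10)/(−6) satisfies h(x) = y.
So h is bijective.
Since h is bijective, we compute h⁻¹(−1) = (−1 − 10)/(−6) = 11/6.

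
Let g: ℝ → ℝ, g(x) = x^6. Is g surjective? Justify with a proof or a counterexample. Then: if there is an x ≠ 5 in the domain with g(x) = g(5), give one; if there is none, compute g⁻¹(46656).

Since 6 is even, x^6 ≥ 0 for all x ∈ ℝ, so −1 ∈ ℝ has no preimage. So g is not surjective.
For the follow-up, such an x exists: taking x = −5 ∈ ℝ gives g(−5) = 15625 = g(5) with −5 ≠ 5.

-5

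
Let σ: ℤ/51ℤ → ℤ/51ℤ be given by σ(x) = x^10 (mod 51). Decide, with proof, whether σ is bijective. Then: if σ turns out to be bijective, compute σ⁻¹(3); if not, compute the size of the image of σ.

18

σ(7): Repeated squaring mod 51: 7^1 ≡ 7, 7^2 ≡ 7² = 49, 7^4 ≡ 49² = 2401 ≡ 4, 7^8 ≡ 4² = 16. Since 10 = 8 + 2, 7^10 ≡ 16·49: 16·49 = 784 ≡ 19. So 7^10 ≡ 19 (mod 51).
σ(10): Repeated squaring mod 51: 10^1 ≡ 10, 10^2 ≡ 10² = 100 ≡ 49, 10^4 ≡ 49² = 2401 ≡ 4, 10^8 ≡ 4² = 16. Since 10 = 8 + 2, 10^10 ≡ 16·49: 16·49 = 784 ≡ 19. So 10^10 ≡ 19 (mod 51).
So σ(7) = σ(10) = 19 while 7 ≠ 10, therefore σ is not injective, hence not bijective.
Since σ is not bijective, we determine |image(σ)|. Computing x^10 mod 51 for each x (by repeated squaring, reducing mod 51 at every step), the values σ(0), σ(1), …, σ(50) are: 0, 1, 4, 42, 16, 43, 15, 19, 13, 30, 19, 49, 9, 16, 25, 21, 1, 34, 18, 4, 25, 33, 43, 49, 36, 13, 13, 36, 49, 43, 33, 25, 4, 18, 34, 1, 21, 25, 16, 9, 49, 19, 30, 13, 19, 15, 43, 16, 42, 4, 1.
The distinct values are {0, 1, 4, 9, 13, 15, 16, 18, 19, 21, 25, 30, 33, 34, 36, 42, 43, 49}; there are 18 of them.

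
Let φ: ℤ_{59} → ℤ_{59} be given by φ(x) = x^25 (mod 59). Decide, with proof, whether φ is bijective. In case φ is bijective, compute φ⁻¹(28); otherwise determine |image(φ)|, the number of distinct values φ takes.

Since 59 is prime, the nonzero elements of ℤ_{59} form a cyclic group of order 58.
As gcd(25, 58) = 1, raising to the 25th power is a bijection on this group: if u^25 ≡ v^25 then (uv^{−1})^25 = 1, and the only element of order dividing gcd(25, 58) = 1 is 1, so u = v.
With φ(0) = 0 this makes φ injective on all of ℤ_{59}, hence bijective (finite equal-size domain and codomain). In particular φ is bijective.
Since φ is bijective, we find the preimage of 28. The inverse of x ↦ x^25 on (ℤ_{59})^× is x ↦ x^7, because 25·7 = 175 = 3·58 + 1 ≡ 1 (mod 58) and x^{58} = 1 for x ≠ 0 (Fermat). So φ⁻¹(28) = 28^7 mod 59.
Repeated squaring mod 59: 28^1 ≡ 28, 28^2 ≡ 28² = 784 ≡ 17, 28^4 ≡ 17² = 289 ≡ 53. Since 7 = 4 + 2 + 1, 28^7 ≡ 53·17·28: 53·17 = 901 ≡ 16, then 16·28 = 448 ≡ 35. So 28^7 ≡ 35 (mod 59).
Hence φ⁻¹(28) = 35.

35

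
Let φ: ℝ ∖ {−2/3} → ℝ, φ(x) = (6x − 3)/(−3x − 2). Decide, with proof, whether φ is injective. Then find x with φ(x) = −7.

Suppose φ(x_1) = φ(x_2). Cross-multiplying: (6x_1 − 3)(−3x_2 − 2) = (6x_2 − 3)(−3x_1 − 2).
Expanding both sides and cancelling the symmetric terms leaves −21·(x_1 − x_2) = 0. Since −21 ≠ 0, x_1 = x_2. So φ is injective.
Solving φ(x) = −7: cross-multiplying gives 6x − 3 = −7(−3x − 2), which rearranges to −15x = 17, so x = −17/15.

-17/15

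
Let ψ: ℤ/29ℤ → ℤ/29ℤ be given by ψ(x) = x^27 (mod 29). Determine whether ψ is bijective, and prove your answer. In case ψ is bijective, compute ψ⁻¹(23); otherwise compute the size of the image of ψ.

Since 29 is prime, the nonzero elements of ℤ/29ℤ form a cyclic group of order 28.
As gcd(27, 28) = 1, raising to the 27th power is a bijection on this group: if x_1^27 ≡ x_2^27 then (x_1x_2^{−1})^27 = 1, and the only element of order dividing gcd(27, 28) = 1 is 1, so x_1 = x_2.
With ψ(0) = 0 this makes ψ injective on all of ℤ/29ℤ, hence bijective (finite equal-size domain and codomain). In particular ψ is bijective.
Since ψ is bijective, we find the preimage of 23. The inverse of x ↦ x^27 on (ℤ/29ℤ)^× is x ↦ x^27, because 27·27 = 729 = 26·28 + 1 ≡ 1 (mod 28) and x^{28} = 1 for x ≠ 0 (Fermat). So ψ⁻¹(23) = 23^27 mod 29.
Repeated squaring mod 29: 23^1 ≡ 23, 23^2 ≡ 23² = 529 ≡ 7, 23^4 ≡ 7² = 49 ≡ 20, 23^8 ≡ 20² = 400 ≡ 23, 23^16 ≡ 23² = 529 ≡ 7. Since 27 = 16 + 8 + 2 + 1, 23^27 ≡ 7·23·7·23: 7·23 = 161 ≡ 16, then 16·7 = 112 ≡ 25, then 25·23 = 575 ≡ 24. So 23^27 ≡ 24 (mod 29).
Hence ψ⁻¹(23) = 24.

24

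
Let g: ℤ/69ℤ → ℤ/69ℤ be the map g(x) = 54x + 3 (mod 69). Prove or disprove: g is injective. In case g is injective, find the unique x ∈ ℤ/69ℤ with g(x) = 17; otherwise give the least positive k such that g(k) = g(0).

We have gcd(54, 69) = 3 > 1. Taking a = 0 and b = 23: g(0) = 3 and g(23) = 54·23 + 3 = 1245 ≡ 3 (mod 69).
So g(0) = g(23) while 0 ≠ 23, therefore g is not injective.
Since g is not injective, we find the least positive k with g(k) = g(0): this means 54k ≡ 0 (mod 69), i.e. 69 ∣ 54k. Since gcd(54, 69) = 3, dividing through by 3 this holds exactly when 23 ∣ 18k, and as gcd(18, 23) = 1, exactly when 23 ∣ k.
The smallest positive such k is 23.

23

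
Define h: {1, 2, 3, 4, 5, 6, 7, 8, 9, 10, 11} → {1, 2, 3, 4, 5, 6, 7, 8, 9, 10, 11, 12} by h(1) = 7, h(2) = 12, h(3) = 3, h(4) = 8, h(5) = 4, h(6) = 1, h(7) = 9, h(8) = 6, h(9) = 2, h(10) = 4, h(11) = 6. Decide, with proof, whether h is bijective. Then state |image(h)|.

h(5) = 4 = h(10) with 5 ≠ 10, so h is not injective, hence not bijective.
The image of h is {1, 2, 3, 4, 6, 7, 8, 9, 12}, which has 9 elements.

9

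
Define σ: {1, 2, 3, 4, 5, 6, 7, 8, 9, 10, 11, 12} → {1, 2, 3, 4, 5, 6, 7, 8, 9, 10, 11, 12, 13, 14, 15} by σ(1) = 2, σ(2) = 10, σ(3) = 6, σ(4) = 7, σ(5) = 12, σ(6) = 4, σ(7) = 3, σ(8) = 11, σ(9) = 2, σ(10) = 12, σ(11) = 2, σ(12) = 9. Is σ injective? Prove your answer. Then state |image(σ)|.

9

σ(1) = 2 = σ(9) with 1 ≠ 9, so σ is not injective.
The image of σ is {2, 3, 4, 6, 7, 9, 10, 11, 12}, which has 9 elements.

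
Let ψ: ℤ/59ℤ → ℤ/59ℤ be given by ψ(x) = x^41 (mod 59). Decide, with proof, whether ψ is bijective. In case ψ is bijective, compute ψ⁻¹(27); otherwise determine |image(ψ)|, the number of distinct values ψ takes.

15

Since 59 is prime, the nonzero elements of ℤ/59ℤ form a cyclic group of order 58.
As gcd(41, 58) = 1, raising to the 41st power is a bijection on this group: if x_1^41 ≡ x_2^41 then (x_1x_2^{−1})^41 = 1, and the only element of order dividing gcd(41, 58) = 1 is 1, so x_1 = x_2.
With ψ(0) = 0 this makes ψ injective on all of ℤ/59ℤ, hence bijective (finite equal-size domain and codomain). In particular ψ is bijective.
Since ψ is bijective, we find the preimage of 27. The inverse of x ↦ x^41 on (ℤ/59ℤ)^× is x ↦ x^17, because 41·17 = 697 = 12·58 + 1 ≡ 1 (mod 58) and x^{58} = 1 for x ≠ 0 (Fermat). So ψ⁻¹(27) = 27^17 mod 59.
Repeated squaring mod 59: 27^1 ≡ 27, 27^2 ≡ 27² = 729 ≡ 21, 27^4 ≡ 21² = 441 ≡ 28, 27^8 ≡ 28² = 784 ≡ 17, 27^16 ≡ 17² = 289 ≡ 53. Since 17 = 16 + 1, 27^17 ≡ 53·27: 53·27 = 1431 ≡ 15. So 27^17 ≡ 15 (mod 59).
Hence ψ⁻¹(27) = 15.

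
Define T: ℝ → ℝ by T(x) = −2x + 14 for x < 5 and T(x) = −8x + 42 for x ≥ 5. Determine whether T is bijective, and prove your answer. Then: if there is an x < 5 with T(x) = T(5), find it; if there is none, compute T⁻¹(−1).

Both pieces are strictly decreasing (slopes −2 and −8), so each is injective on its own interval.
The left piece maps (−∞, 5) onto (4, ∞); the right piece maps [5, ∞) onto (−∞, 2].
The images leave a gap (4 has no preimage), so T is not surjective, hence not bijective.
Because the two images are disjoint, no x < 5 has T(x) = T(5), so we compute T⁻¹(−1): −1 lies in (−∞, 2], so solve −8x + 42 = −1: x = (−1 − 42)/(−8) = 43/8.

43/8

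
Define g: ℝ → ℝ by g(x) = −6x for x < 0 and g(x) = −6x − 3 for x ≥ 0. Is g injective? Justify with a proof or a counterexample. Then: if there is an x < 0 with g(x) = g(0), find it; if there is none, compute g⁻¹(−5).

Both pieces are strictly decreasing (slopes −6 and −6), so each is injective on its own interval.
The left piece maps (−∞, 0) onto (0, ∞); the right piece maps [0, ∞) onto (−∞, −3].
These images are disjoint, so no value is attained by both pieces. Hence g is injective.
Because the two images are disjoint, no x < 0 has g(x) = g(0), so we compute g⁻¹(−5): −5 lies in (−∞, −3], so solve −6x − 3 = −5: x = (−5 + 3)/(−6) = 1/3.

1/3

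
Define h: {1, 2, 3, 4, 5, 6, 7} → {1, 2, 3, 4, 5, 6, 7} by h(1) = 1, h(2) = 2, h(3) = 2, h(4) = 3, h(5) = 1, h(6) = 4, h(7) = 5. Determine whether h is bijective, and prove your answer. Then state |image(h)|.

5

h(2) = 2 = h(3) with 2 ≠ 3, so h is not injective, hence not bijective.
The image of h is {1, 2, 3, 4, 5}, which has 5 elements.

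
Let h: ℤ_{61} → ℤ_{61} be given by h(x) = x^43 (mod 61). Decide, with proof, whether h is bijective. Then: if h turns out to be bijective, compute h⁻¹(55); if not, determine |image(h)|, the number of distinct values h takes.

Since 61 is prime, the nonzero elements of ℤ_{61} form a cyclic group of order 60.
As gcd(43, 60) = 1, raising to the 43rd power is a bijection on this group: if u^43 ≡ v^43 then (uv^{−1})^43 = 1, and the only element of order dividing gcd(43, 60) = 1 is 1, so u = v.
With h(0) = 0 this makes h injective on all of ℤ_{61}, hence bijective (finite equal-size domain and codomain). In particular h is bijective.
Since h is bijective, we find the preimage of 55. The inverse of x ↦ x^43 on (ℤ_{61})^× is x ↦ x^7, because 43·7 = 301 = 5·60 + 1 ≡ 1 (mod 60) and x^{60} = 1 for x ≠ 0 (Fermat). So h⁻¹(55) = 55^7 mod 61.
Repeated squaring mod 61: 55^1 ≡ 55, 55^2 ≡ 55² = 3025 ≡ 36, 55^4 ≡ 36² = 1296 ≡ 15. Since 7 = 4 + 2 + 1, 55^7 ≡ 15·36·55: 15·36 = 540 ≡ 52, then 52·55 = 2860 ≡ 54. So 55^7 ≡ 54 (mod 61).
Hence h⁻¹(55) = 54.

54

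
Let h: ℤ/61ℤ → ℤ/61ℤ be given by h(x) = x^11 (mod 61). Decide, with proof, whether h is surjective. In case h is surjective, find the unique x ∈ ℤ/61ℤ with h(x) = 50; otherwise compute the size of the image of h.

Since 61 is prime, the nonzero elements of ℤ/61ℤ form a cyclic group of order 60.
As gcd(11, 60) = 1, raising to the 11th power is a bijection on this group: if u^11 ≡ v^11 then (uv^{−1})^11 = 1, and the only element of order dividing gcd(11, 60) = 1 is 1, so u = v.
With h(0) = 0 this makes h injective on all of ℤ/61ℤ, hence bijective (finite equal-size domain and codomain). In particular h is surjective.
Since h is surjective, we find the preimage of 50. The inverse of x ↦ x^11 on (ℤ/61ℤ)^× is x ↦ x^11, because 11·11 = 121 = 2·60 + 1 ≡ 1 (mod 60) and x^{60} = 1 for x ≠ 0 (Fermat). So h⁻¹(50) = 50^11 mod 61.
Repeated squaring mod 61: 50^1 ≡ 50, 50^2 ≡ 50² = 2500 ≡ 60, 50^4 ≡ 60² = 3600 ≡ 1, 50^8 ≡ 1² = 1. Since 11 = 8 + 2 + 1, 50^11 ≡ 1·60·50: 1·60 = 60, then 60·50 = 3000 ≡ 11. So 50^11 ≡ 11 (mod 61).
Hence h⁻¹(50) = 11.

11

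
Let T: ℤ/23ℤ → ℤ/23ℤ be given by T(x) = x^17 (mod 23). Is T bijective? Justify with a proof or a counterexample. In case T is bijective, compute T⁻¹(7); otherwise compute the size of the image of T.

20

Since 23 is prime, the nonzero elements of ℤ/23ℤ form a cyclic group of order 22.
As gcd(17, 22) = 1, raising to the 17th power is a bijection on this group: if u^17 ≡ v^17 then (uv^{−1})^17 = 1, and the only element of order dividing gcd(17, 22) = 1 is 1, so u = v.
With T(0) = 0 this makes T injective on all of ℤ/23ℤ, hence bijective (finite equal-size domain and codomain). In particular T is bijective.
Since T is bijective, we find the preimage of 7. The inverse of x ↦ x^17 on (ℤ/23ℤ)^× is x ↦ x^13, because 17·13 = 221 = 10·22 + 1 ≡ 1 (mod 22) and x^{22} = 1 for x ≠ 0 (Fermat). So T⁻¹(7) = 7^13 mod 23.
Repeated squaring mod 23: 7^1 ≡ 7, 7^2 ≡ 7² = 49 ≡ 3, 7^4 ≡ 3² = 9, 7^8 ≡ 9² = 81 ≡ 12. Since 13 = 8 + 4 + 1, 7^13 ≡ 12·9·7: 12·9 = 108 ≡ 16, then 16·7 = 112 ≡ 20. So 7^13 ≡ 20 (mod 23).
Hence T⁻¹(7) = 20.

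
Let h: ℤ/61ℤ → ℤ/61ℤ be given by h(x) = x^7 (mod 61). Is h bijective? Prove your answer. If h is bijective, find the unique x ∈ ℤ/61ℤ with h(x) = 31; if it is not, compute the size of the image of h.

44

Since 61 is prime, the nonzero elements of ℤ/61ℤ form a cyclic group of order 60.
As gcd(7, 60) = 1, raising to the 7th power is a bijection on this group: if a^7 ≡ b^7 then (ab^{−1})^7 = 1, and the only element of order dividing gcd(7, 60) = 1 is 1, so a = b.
With h(0) = 0 this makes h injective on all of ℤ/61ℤ, hence bijective (finite equal-size domain and codomain). In particular h is bijective.
Since h is bijective, we find the preimage of 31. The inverse of x ↦ x^7 on (ℤ/61ℤ)^× is x ↦ x^43, because 7·43 = 301 = 5·60 + 1 ≡ 1 (mod 60) and x^{60} = 1 for x ≠ 0 (Fermat). So h⁻¹(31) = 31^43 mod 61.
Repeated squaring mod 61: 31^1 ≡ 31, 31^2 ≡ 31² = 961 ≡ 46, 31^4 ≡ 46² = 2116 ≡ 42, 31^8 ≡ 42² = 1764 ≡ 56, 31^16 ≡ 56² = 3136 ≡ 25, 31^32 ≡ 25² = 625 ≡ 15. Since 43 = 32 + 8 + 2 + 1, 31^43 ≡ 15·56·46·31: 15·56 = 840 ≡ 47, then 47·46 = 2162 ≡ 27, then 27·31 = 837 ≡ 44. So 31^43 ≡ 44 (mod 61).
Hence h⁻¹(31) = 44.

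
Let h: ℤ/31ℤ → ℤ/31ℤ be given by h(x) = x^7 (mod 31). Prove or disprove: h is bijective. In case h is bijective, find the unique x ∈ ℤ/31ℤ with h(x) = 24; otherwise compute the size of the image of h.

Since 31 is prime, the nonzero elements of ℤ/31ℤ form a cyclic group of order 30.
As gcd(7, 30) = 1, raising to the 7th power is a bijection on this group: if u^7 ≡ v^7 then (uv^{−1})^7 = 1, and the only element of order dividing gcd(7, 30) = 1 is 1, so u = v.
With h(0) = 0 this makes h injective on all of ℤ/31ℤ, hence bijective (finite equal-size domain and codomain). In particular h is bijective.
Since h is bijective, we find the preimage of 24. The inverse of x ↦ x^7 on (ℤ/31ℤ)^× is x ↦ x^13, because 7·13 = 91 = 3·30 + 1 ≡ 1 (mod 30) and x^{30} = 1 for x ≠ 0 (Fermat). So h⁻¹(24) = 24^13 mod 31.
Repeated squaring mod 31: 24^1 ≡ 24, 24^2 ≡ 24² = 576 ≡ 18, 24^4 ≡ 18² = 324 ≡ 14, 24^8 ≡ 14² = 196 ≡ 10. Since 13 = 8 + 4 + 1, 24^13 ≡ 10·14·24: 10·14 = 140 ≡ 16, then 16·24 = 384 ≡ 12. So 24^13 ≡ 12 (mod 31).
Hence h⁻¹(24) = 12.

12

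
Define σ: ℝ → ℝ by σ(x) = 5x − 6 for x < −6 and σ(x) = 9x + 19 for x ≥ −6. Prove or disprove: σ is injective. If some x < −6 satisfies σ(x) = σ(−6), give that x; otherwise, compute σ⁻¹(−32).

Both pieces are strictly increasing (slopes 5 and 9), so each is injective on its own interval.
The left piece maps (−∞, −6) onto (−∞, −36); the right piece maps [−6, ∞) onto [−35, ∞).
These images are disjoint, so no value is attained by both pieces. Hence σ is injective.
Because the two images are disjoint, no x < −6 has σ(x) = σ(−6), so we compute σ⁻¹(−32): −32 lies in [−35, ∞), so solve 9x + 19 = −32: x = (−32 − 19)/9 = −17/3.

-17/3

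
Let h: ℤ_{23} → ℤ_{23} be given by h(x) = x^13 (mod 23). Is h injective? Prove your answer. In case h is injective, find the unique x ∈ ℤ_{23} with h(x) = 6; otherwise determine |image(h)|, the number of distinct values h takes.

Since 23 is prime, the nonzero elements of ℤ_{23} form a cyclic group of order 22.
As gcd(13, 22) = 1, raising to the 13th power is a bijection on this group: if x_1^13 ≡ x_2^13 then (x_1x_2^{−1})^13 = 1, and the only element of order dividing gcd(13, 22) = 1 is 1, so x_1 = x_2.
With h(0) = 0 this makes h injective on all of ℤ_{23}, hence bijective (finite equal-size domain and codomain). In particular h is injective.
Since h is injective, we find the preimage of 6. The inverse of x ↦ x^13 on (ℤ_{23})^× is x ↦ x^17, because 13·17 = 221 = 10·22 + 1 ≡ 1 (mod 22) and x^{22} = 1 for x ≠ 0 (Fermat). So h⁻¹(6) = 6^17 mod 23.
Repeated squaring mod 23: 6^1 ≡ 6, 6^2 ≡ 6² = 36 ≡ 13, 6^4 ≡ 13² = 169 ≡ 8, 6^8 ≡ 8² = 64 ≡ 18, 6^16 ≡ 18² = 324 ≡ 2. Since 17 = 16 + 1, 6^17 ≡ 2·6: 2·6 = 12. So 6^17 ≡ 12 (mod 23).
Hence h⁻¹(6) = 12.

12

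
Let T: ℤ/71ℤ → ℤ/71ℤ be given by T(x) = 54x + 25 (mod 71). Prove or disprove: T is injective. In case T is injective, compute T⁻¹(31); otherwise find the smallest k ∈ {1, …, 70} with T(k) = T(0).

8

Recall that T is injective if T(a) = T(b) implies a = b.
If T(a) = T(b), then 54a ≡ 54b (mod 71). Because gcd(54, 71) = 1, we may cancel 54 to get a ≡ b (mod 71).
Hence T is injective.
We now compute 54⁻¹ mod 71 explicitly. Euclid's algorithm: 71 = 1·54 + 17, 54 = 3·17 + 3, 17 = 5·3 + 2, 3 = 1·2 + 1; back-substituting gives 1 = 25·54 − 19·71, so 54⁻¹ ≡ 25 (mod 71).
Since T is injective, we find T⁻¹(31): we need 54x ≡ 31 − 25 ≡ 6 (mod 71). Using 54⁻¹ = 25: x ≡ 25·6 = 150 = 2·71 + 8, so x = 8.
Check: T(8) = 54·8 + 25 = 457 = 6·71 + 31 ≡ 31 (mod 71).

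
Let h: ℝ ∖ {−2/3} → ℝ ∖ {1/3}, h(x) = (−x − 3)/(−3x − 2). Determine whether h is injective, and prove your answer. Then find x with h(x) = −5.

Suppose h(u) = h(v). Cross-multiplying: (−u − 3)(−3v − 2) = (−v − 3)(−3u − 2).
Expanding both sides and cancelling the symmetric terms leaves −7·(u − v) = 0. Since −7 ≠ 0, u = v. Therefore h is injective.
Solving h(x) = −5: cross-multiplying gives −x − 3 = −5(−3x − 2), which rearranges to −16x = 13, so x = −13/16.

-13/16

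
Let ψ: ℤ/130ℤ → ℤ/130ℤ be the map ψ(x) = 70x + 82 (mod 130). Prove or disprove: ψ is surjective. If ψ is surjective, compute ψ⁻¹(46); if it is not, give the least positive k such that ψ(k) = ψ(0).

13

Since gcd(70, 130) = 10, we have 70x ≡ 0 (mod 10) for all x, so ψ(x) ≡ 2 (mod 10).
But 0 ≢ 2 (mod 10), so 0 ∈ ℤ/130ℤ has no preimage. Thus ψ is not surjective.
Since ψ is not surjective, we find the least positive k with ψ(k) = ψ(0): this means 70k ≡ 0 (mod 130), i.e. 130 ∣ 70k. Since gcd(70, 130) = 10, dividing through by 10 this holds exactly when 13 ∣ 7k, and as gcd(7, 13) = 1, exactly when 13 ∣ k.
The smallest positive such k is 13.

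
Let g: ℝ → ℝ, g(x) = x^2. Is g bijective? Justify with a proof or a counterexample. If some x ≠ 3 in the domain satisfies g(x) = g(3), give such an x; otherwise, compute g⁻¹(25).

g(3) = 9 = (−3)^2 = g(−3) (since 2 is even), with 3 ≠ −3. So g is not injective, hence not bijective.
For the follow-up, such an x exists: taking x = −3 ∈ ℝ gives g(−3) = 9 = g(3) with −3 ≠ 3.

-3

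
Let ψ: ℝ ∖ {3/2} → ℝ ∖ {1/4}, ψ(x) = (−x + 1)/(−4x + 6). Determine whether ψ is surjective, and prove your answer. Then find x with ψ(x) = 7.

For any y ≠ 1/4, solving y(−4x + 6) = −x + 1 for x gives a well-defined x ≠ 3/2. So ψ is surjective.
Solving ψ(x) = 7: cross-multiplying gives −x + 1 = 7(−4x + 6), which rearranges to 27x = 41, so x = 41/27.

41/27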